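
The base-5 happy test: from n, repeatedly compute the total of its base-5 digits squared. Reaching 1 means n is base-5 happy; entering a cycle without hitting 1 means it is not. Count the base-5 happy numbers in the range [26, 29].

1

26: 26 → 2 → 4 → 16 → 10 → 4  (repeats 4)
27: 27 → 5 → 1  (reaches 1)
28: 28 → 10 → 4 → 16 → 10  (repeats 10)
29: 29 → 17 → 13 → 13  (repeats 13)
base-5 happy: 27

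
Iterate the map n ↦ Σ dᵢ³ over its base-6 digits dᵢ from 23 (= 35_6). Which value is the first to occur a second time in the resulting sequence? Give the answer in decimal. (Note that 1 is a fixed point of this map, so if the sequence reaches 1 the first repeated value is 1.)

73

23 = (3,5)_6 → 3³ + 5³ = 27 + 125 = 152
152 = (4,1,2)_6 → 4³ + 1³ + 2³ = 64 + 1 + 8 = 73
73 = (2,0,1)_6 → 2³ + 0³ + 1³ = 8 + 0 + 1 = 9
9 = (1,3)_6 → 1³ + 3³ = 1 + 27 = 28
28 = (4,4)_6 → 4³ + 4³ = 64 + 64 = 128
128 = (3,3,2)_6 → 3³ + 3³ + 2³ = 27 + 27 + 8 = 62
62 = (1,4,2)_6 → 1³ + 4³ + 2³ = 1 + 64 + 8 = 73  — 73 already appeared earlier.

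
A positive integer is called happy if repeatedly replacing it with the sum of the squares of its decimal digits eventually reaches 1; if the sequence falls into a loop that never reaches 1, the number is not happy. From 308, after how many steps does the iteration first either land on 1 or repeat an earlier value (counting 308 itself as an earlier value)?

308 → 3² + 0² + 8² = 9 + 0 + 64 = 73
73 → 7² + 3² = 49 + 9 = 58
58 → 5² + 8² = 25 + 64 = 89
89 → 8² + 9² = 64 + 81 = 145
145 → 1² + 4² + 5² = 1 + 16 + 25 = 42
42 → 4² + 2² = 16 + 4 = 20
20 → 2² + 0² = 4 + 0 = 4
4 → 4² = 16
16 → 1² + 6² = 1 + 36 = 37
37 → 3² + 7² = 9 + 49 = 58  — 58 repeats.
That took 10 steps.

10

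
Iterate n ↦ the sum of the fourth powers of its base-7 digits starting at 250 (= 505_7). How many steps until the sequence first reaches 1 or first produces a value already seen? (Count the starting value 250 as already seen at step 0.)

6

250 = (5,0,5)_7 → 5⁴ + 0⁴ + 5⁴ = 625 + 0 + 625 = 1250
1250 = (3,4,3,4)_7 → 3⁴ + 4⁴ + 3⁴ + 4⁴ = 81 + 256 + 81 + 256 = 674
674 = (1,6,5,2)_7 → 1⁴ + 6⁴ + 5⁴ + 2⁴ = 1 + 1296 + 625 + 16 = 1938
1938 = (5,4,3,6)_7 → 5⁴ + 4⁴ + 3⁴ + 6⁴ = 625 + 256 + 81 + 1296 = 2258
2258 = (6,4,0,4)_7 → 6⁴ + 4⁴ + 0⁴ + 4⁴ = 1296 + 256 + 0 + 256 = 1808
1808 = (5,1,6,2)_7 → 5⁴ + 1⁴ + 6⁴ + 2⁴ = 625 + 1 + 1296 + 16 = 1938  — 1938 repeats.
That took 6 steps.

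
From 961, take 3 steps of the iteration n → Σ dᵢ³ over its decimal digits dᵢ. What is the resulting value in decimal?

730

961 → 9³ + 6³ + 1³ = 946
946 → 9³ + 4³ + 6³ = 1009
1009 → 1³ + 0³ + 0³ + 9³ = 730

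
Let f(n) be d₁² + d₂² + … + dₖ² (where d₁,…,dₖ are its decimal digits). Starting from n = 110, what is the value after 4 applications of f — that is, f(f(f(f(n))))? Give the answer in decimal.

37

110 → 1² + 1² + 0² = 2
2 → 2² = 4
4 → 4² = 16
16 → 1² + 6² = 37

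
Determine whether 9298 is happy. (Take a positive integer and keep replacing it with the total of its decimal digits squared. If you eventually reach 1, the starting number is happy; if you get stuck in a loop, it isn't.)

happy

9298 → 230
230 → 13
13 → 10
10 → 1  — reached 1.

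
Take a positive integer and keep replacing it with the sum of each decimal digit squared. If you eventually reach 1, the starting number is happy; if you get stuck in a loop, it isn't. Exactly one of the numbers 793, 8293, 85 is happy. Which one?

793: 793 → 139 → 91 → 82 → 68 → 100 → 1  — reaches 1 (happy)
8293: 8293 → 158 → 90 → 81 → 65 → 61 → 37 → 58 → 89 → 145 → 42 → 20 → 4 → 16 → 37  — repeats 37 (not happy)
85: 85 → 89 → 145 → 42 → 20 → 4 → 16 → 37 → 58 → 89  — repeats 89 (not happy)

793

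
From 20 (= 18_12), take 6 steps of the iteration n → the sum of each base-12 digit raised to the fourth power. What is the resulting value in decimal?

17267

20 = (1,8)_12 → 1⁴ + 8⁴ = 1 + 4096 = 4097
4097 = (2,4,5,5)_12 → 2⁴ + 4⁴ + 5⁴ + 5⁴ = 16 + 256 + 625 + 625 = 1522
1522 = (10,6,10)_12 → 10⁴ + 6⁴ + 10⁴ = 10000 + 1296 + 10000 = 21296
21296 = (1,0,3,10,8)_12 → 1⁴ + 0⁴ + 3⁴ + 10⁴ + 8⁴ = 1 + 0 + 81 + 10000 + 4096 = 14178
14178 = (8,2,5,6)_12 → 8⁴ + 2⁴ + 5⁴ + 6⁴ = 4096 + 16 + 625 + 1296 = 6033
6033 = (3,5,10,9)_12 → 3⁴ + 5⁴ + 10⁴ + 9⁴ = 81 + 625 + 10000 + 6561 = 17267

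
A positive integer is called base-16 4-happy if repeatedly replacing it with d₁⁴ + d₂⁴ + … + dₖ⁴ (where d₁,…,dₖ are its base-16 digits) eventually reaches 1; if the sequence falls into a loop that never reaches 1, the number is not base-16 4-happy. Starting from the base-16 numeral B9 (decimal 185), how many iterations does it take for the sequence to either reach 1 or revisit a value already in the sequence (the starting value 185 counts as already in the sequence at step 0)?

185 = (11,9)_16 → 21202
21202 = (5,2,13,2)_16 → 29218
29218 = (7,2,2,2)_16 → 2449
2449 = (9,9,1)_16 → 13123
13123 = (3,3,4,3)_16 → 499
499 = (1,15,3)_16 → 50707
50707 = (12,6,1,3)_16 → 22114
22114 = (5,6,6,2)_16 → 3233
3233 = (12,10,1)_16 → 30737
30737 = (7,8,1,1)_16 → 6499
6499 = (1,9,6,3)_16 → 7939
7939 = (1,15,0,3)_16 → 50707  — 50707 repeats.
That took 12 steps.

12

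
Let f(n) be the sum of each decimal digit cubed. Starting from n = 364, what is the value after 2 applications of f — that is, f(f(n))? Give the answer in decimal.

370

364 → 3³ + 6³ + 4³ = 307
307 → 3³ + 0³ + 7³ = 370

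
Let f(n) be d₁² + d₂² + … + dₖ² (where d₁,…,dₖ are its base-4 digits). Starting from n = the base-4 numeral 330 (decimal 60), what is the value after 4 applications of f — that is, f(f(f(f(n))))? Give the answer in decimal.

4

60 = (3,3,0)_4 → 18
18 = (1,0,2)_4 → 5
5 = (1,1)_4 → 2
2 = (2)_4 → 4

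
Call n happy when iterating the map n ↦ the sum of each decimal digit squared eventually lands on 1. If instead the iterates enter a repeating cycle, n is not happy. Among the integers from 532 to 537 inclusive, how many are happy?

532: 532 → 38 → 73 → 58 → 89 → 145 → 42 → 20 → 4 → 16 → 37 → 58  (repeats 58)
533: 533 → 43 → 25 → 29 → 85 → 89 → 145 → 42 → 20 → 4 → 16 → 37 → 58 → 89  (repeats 89)
534: 534 → 50 → 25 → 29 → 85 → 89 → 145 → 42 → 20 → 4 → 16 → 37 → 58 → 89  (repeats 89)
535: 535 → 59 → 106 → 37 → 58 → 89 → 145 → 42 → 20 → 4 → 16 → 37  (repeats 37)
536: 536 → 70 → 49 → 97 → 130 → 10 → 1  (reaches 1)
537: 537 → 83 → 73 → 58 → 89 → 145 → 42 → 20 → 4 → 16 → 37 → 58  (repeats 58)
happy: 536

1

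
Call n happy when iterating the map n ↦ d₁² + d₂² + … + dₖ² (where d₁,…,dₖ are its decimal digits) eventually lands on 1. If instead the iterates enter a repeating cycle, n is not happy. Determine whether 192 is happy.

192 → 1² + 9² + 2² = 1 + 81 + 4 = 86
86 → 8² + 6² = 64 + 36 = 100
100 → 1² + 0² + 0² = 1 + 0 + 0 = 1  — reached 1.

happy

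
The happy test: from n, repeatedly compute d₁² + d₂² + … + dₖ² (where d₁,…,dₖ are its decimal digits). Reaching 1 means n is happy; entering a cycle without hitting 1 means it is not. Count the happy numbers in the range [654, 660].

2

654: 654 → 77 → 98 → 145 → 42 → 20 → 4 → 16 → 37 → 58 → 89 → 145  — not happy
655: 655 → 86 → 100 → 1  — happy
656: 656 → 97 → 130 → 10 → 1  — happy
657: 657 → 110 → 2 → 4 → 16 → 37 → 58 → 89 → 145 → 42 → 20 → 4  — not happy
658: 658 → 125 → 30 → 9 → 81 → 65 → 61 → 37 → 58 → 89 → 145 → 42 → 20 → 4 → 16 → 37  — not happy
659: 659 → 142 → 21 → 5 → 25 → 29 → 85 → 89 → 145 → 42 → 20 → 4 → 16 → 37 → 58 → 89  — not happy
660: 660 → 72 → 53 → 34 → 25 → 29 → 85 → 89 → 145 → 42 → 20 → 4 → 16 → 37 → 58 → 89  — not happy
happy: 655, 656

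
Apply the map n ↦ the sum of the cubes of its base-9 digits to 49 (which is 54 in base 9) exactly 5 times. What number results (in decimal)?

409

49 = (5,4)_9 → 5³ + 4³ = 189
189 = (2,3,0)_9 → 2³ + 3³ + 0³ = 35
35 = (3,8)_9 → 3³ + 8³ = 539
539 = (6,5,8)_9 → 6³ + 5³ + 8³ = 853
853 = (1,1,4,7)_9 → 1³ + 1³ + 4³ + 7³ = 409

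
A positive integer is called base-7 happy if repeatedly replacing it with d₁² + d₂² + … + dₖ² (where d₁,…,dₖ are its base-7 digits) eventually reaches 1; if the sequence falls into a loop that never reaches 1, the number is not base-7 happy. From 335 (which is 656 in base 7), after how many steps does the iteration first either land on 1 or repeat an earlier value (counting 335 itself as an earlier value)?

335 = (6,5,6)_7 → 6² + 5² + 6² = 36 + 25 + 36 = 97
97 = (1,6,6)_7 → 1² + 6² + 6² = 1 + 36 + 36 = 73
73 = (1,3,3)_7 → 1² + 3² + 3² = 1 + 9 + 9 = 19
19 = (2,5)_7 → 2² + 5² = 4 + 25 = 29
29 = (4,1)_7 → 4² + 1² = 16 + 1 = 17
17 = (2,3)_7 → 2² + 3² = 4 + 9 = 13
13 = (1,6)_7 → 1² + 6² = 1 + 36 = 37
37 = (5,2)_7 → 5² + 2² = 25 + 4 = 29  — 29 repeats.
That took 8 steps.

8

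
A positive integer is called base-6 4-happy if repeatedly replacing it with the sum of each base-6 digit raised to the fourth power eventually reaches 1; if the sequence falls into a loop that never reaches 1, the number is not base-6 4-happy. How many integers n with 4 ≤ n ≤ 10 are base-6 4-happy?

4: 4 → 256 → 258 → 3 → 81 → 98 → 288 → 17 → 641 → 1522 → 259 → 4  — not base-6 4-happy
5: 5 → 625 → 658 → 338 → 114 → 82 → 273 → 164 → 353 → 963 → 609 → 978 → 338  — not base-6 4-happy
6: 6 → 1  — base-6 4-happy
7: 7 → 2 → 16 → 272 → 99 → 353 → 963 → 609 → 978 → 338 → 114 → 82 → 273 → 164 → 353  — not base-6 4-happy
8: 8 → 17 → 641 → 1522 → 259 → 4 → 256 → 258 → 3 → 81 → 98 → 288 → 17  — not base-6 4-happy
9: 9 → 82 → 273 → 164 → 353 → 963 → 609 → 978 → 338 → 114 → 82  — not base-6 4-happy
10: 10 → 257 → 627 → 738 → 178 → 1137 → 788 → 803 → 963 → 609 → 978 → 338 → 114 → 82 → 273 → 164 → 353 → 963  — not base-6 4-happy
base-6 4-happy: 6

1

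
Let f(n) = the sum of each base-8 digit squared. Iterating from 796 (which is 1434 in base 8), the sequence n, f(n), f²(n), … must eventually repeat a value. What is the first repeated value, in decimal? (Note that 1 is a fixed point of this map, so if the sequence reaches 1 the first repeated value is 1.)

796 = (1,4,3,4)_8 → 1² + 4² + 3² + 4² = 42
42 = (5,2)_8 → 5² + 2² = 29
29 = (3,5)_8 → 3² + 5² = 34
34 = (4,2)_8 → 4² + 2² = 20
20 = (2,4)_8 → 2² + 4² = 20  — 20 already appeared earlier.

20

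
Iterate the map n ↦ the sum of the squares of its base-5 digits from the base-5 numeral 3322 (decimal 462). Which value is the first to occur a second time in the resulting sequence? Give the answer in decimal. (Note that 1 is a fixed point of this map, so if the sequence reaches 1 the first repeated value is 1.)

462 = (3,3,2,2)_5 → 3² + 3² + 2² + 2² = 26
26 = (1,0,1)_5 → 1² + 0² + 1² = 2
2 = (2)_5 → 2² = 4
4 = (4)_5 → 4² = 16
16 = (3,1)_5 → 3² + 1² = 10
10 = (2,0)_5 → 2² + 0² = 4  — 4 already appeared earlier.

4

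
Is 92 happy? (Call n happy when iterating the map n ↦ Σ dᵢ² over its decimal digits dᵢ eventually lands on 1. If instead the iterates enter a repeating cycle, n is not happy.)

92 → 85
85 → 89
89 → 145
145 → 42
42 → 20
20 → 4
4 → 16
16 → 37
37 → 58
58 → 89  — 89 already seen; the sequence cycles without reaching 1.

not happy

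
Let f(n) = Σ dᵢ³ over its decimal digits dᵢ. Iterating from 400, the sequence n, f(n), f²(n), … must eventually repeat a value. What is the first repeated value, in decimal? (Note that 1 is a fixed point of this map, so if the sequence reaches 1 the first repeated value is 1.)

400 → 4³ + 0³ + 0³ = 64
64 → 6³ + 4³ = 280
280 → 2³ + 8³ + 0³ = 520
520 → 5³ + 2³ + 0³ = 133
133 → 1³ + 3³ + 3³ = 55
55 → 5³ + 5³ = 250
250 → 2³ + 5³ + 0³ = 133  — 133 already appeared earlier.

133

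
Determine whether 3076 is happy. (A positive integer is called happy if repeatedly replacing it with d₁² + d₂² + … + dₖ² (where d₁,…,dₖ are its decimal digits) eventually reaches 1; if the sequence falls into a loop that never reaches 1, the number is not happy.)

3076 → 3² + 0² + 7² + 6² = 94
94 → 9² + 4² = 97
97 → 9² + 7² = 130
130 → 1² + 3² + 0² = 10
10 → 1² + 0² = 1  — reached 1.

happy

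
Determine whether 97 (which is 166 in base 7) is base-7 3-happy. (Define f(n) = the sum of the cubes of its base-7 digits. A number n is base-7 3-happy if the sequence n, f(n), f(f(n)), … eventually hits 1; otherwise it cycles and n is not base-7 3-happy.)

97 = (1,6,6)_7 → 1³ + 6³ + 6³ = 433
433 = (1,1,5,6)_7 → 1³ + 1³ + 5³ + 6³ = 343
343 = (1,0,0,0)_7 → 1³ + 0³ + 0³ + 0³ = 1  — reached 1.

base-7 3-happy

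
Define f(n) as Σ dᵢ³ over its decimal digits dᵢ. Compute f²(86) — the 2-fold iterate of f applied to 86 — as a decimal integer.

86 → 8³ + 6³ = 512 + 216 = 728
728 → 7³ + 2³ + 8³ = 343 + 8 + 512 = 863

863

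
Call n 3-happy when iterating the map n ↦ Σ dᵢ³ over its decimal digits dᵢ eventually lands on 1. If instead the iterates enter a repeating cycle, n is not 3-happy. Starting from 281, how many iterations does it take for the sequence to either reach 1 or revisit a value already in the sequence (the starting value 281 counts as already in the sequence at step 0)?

281 → 2³ + 8³ + 1³ = 521
521 → 5³ + 2³ + 1³ = 134
134 → 1³ + 3³ + 4³ = 92
92 → 9³ + 2³ = 737
737 → 7³ + 3³ + 7³ = 713
713 → 7³ + 1³ + 3³ = 371
371 → 3³ + 7³ + 1³ = 371  — 371 repeats.
That took 7 steps.

7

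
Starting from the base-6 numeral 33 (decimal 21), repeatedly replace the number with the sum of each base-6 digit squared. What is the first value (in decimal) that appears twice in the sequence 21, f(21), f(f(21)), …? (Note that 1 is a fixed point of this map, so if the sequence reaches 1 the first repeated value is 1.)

21 = (3,3)_6 → 3² + 3² = 9 + 9 = 18
18 = (3,0)_6 → 3² + 0² = 9 + 0 = 9
9 = (1,3)_6 → 1² + 3² = 1 + 9 = 10
10 = (1,4)_6 → 1² + 4² = 1 + 16 = 17
17 = (2,5)_6 → 2² + 5² = 4 + 25 = 29
29 = (4,5)_6 → 4² + 5² = 16 + 25 = 41
41 = (1,0,5)_6 → 1² + 0² + 5² = 1 + 0 + 25 = 26
26 = (4,2)_6 → 4² + 2² = 16 + 4 = 20
20 = (3,2)_6 → 3² + 2² = 9 + 4 = 13
13 = (2,1)_6 → 2² + 1² = 4 + 1 = 5
5 = (5)_6 → 5² = 25
25 = (4,1)_6 → 4² + 1² = 16 + 1 = 17  — 17 already appeared earlier.

17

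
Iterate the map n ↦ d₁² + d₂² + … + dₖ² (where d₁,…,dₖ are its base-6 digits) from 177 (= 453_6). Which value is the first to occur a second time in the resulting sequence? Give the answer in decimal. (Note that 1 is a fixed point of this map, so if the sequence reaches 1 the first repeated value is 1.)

177 = (4,5,3)_6 → 4² + 5² + 3² = 16 + 25 + 9 = 50
50 = (1,2,2)_6 → 1² + 2² + 2² = 1 + 4 + 4 = 9
9 = (1,3)_6 → 1² + 3² = 1 + 9 = 10
10 = (1,4)_6 → 1² + 4² = 1 + 16 = 17
17 = (2,5)_6 → 2² + 5² = 4 + 25 = 29
29 = (4,5)_6 → 4² + 5² = 16 + 25 = 41
41 = (1,0,5)_6 → 1² + 0² + 5² = 1 + 0 + 25 = 26
26 = (4,2)_6 → 4² + 2² = 16 + 4 = 20
20 = (3,2)_6 → 3² + 2² = 9 + 4 = 13
13 = (2,1)_6 → 2² + 1² = 4 + 1 = 5
5 = (5)_6 → 5² = 25
25 = (4,1)_6 → 4² + 1² = 16 + 1 = 17  — 17 already appeared earlier.

17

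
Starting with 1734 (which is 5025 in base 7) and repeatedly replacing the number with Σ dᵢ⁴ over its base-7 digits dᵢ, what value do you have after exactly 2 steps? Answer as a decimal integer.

2258

1734 = (5,0,2,5)_7 → 5⁴ + 0⁴ + 2⁴ + 5⁴ = 625 + 0 + 16 + 625 = 1266
1266 = (3,4,5,6)_7 → 3⁴ + 4⁴ + 5⁴ + 6⁴ = 81 + 256 + 625 + 1296 = 2258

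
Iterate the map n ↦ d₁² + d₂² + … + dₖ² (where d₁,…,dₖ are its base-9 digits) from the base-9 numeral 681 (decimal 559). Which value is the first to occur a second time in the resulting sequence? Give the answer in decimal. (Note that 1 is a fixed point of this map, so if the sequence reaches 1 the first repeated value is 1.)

1

559 = (6,8,1)_9 → 6² + 8² + 1² = 36 + 64 + 1 = 101
101 = (1,2,2)_9 → 1² + 2² + 2² = 1 + 4 + 4 = 9
9 = (1,0)_9 → 1² + 0² = 1 + 0 = 1  — reached the fixed point 1.
1 → 1, so 1 is the first repeated value.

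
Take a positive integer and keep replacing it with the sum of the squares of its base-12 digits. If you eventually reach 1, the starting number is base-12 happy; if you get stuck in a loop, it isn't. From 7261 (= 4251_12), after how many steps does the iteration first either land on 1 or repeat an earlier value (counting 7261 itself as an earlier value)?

7261 = (4,2,5,1)_12 → 4² + 2² + 5² + 1² = 16 + 4 + 25 + 1 = 46
46 = (3,10)_12 → 3² + 10² = 9 + 100 = 109
109 = (9,1)_12 → 9² + 1² = 81 + 1 = 82
82 = (6,10)_12 → 6² + 10² = 36 + 100 = 136
136 = (11,4)_12 → 11² + 4² = 121 + 16 = 137
137 = (11,5)_12 → 11² + 5² = 121 + 25 = 146
146 = (1,0,2)_12 → 1² + 0² + 2² = 1 + 0 + 4 = 5
5 = (5)_12 → 5² = 25
25 = (2,1)_12 → 2² + 1² = 4 + 1 = 5  — 5 repeats.
That took 9 steps.

9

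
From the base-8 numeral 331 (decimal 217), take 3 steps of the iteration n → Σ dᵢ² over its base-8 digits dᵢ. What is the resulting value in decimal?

217 = (3,3,1)_8 → 3² + 3² + 1² = 19
19 = (2,3)_8 → 2² + 3² = 13
13 = (1,5)_8 → 1² + 5² = 26

26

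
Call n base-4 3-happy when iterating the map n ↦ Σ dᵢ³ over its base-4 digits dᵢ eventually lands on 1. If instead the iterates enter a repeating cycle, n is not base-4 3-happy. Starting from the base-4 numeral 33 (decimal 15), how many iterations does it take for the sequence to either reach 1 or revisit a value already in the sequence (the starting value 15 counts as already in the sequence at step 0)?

15 = (3,3)_4 → 3³ + 3³ = 27 + 27 = 54
54 = (3,1,2)_4 → 3³ + 1³ + 2³ = 27 + 1 + 8 = 36
36 = (2,1,0)_4 → 2³ + 1³ + 0³ = 8 + 1 + 0 = 9
9 = (2,1)_4 → 2³ + 1³ = 8 + 1 = 9  — 9 repeats.
That took 4 steps.

4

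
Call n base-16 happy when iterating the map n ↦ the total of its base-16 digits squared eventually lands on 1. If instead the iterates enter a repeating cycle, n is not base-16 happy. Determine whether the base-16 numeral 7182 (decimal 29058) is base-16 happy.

29058 = (7,1,8,2)_16 → 7² + 1² + 8² + 2² = 49 + 1 + 64 + 4 = 118
118 = (7,6)_16 → 7² + 6² = 49 + 36 = 85
85 = (5,5)_16 → 5² + 5² = 25 + 25 = 50
50 = (3,2)_16 → 3² + 2² = 9 + 4 = 13
13 = (13)_16 → 13² = 169
169 = (10,9)_16 → 10² + 9² = 100 + 81 = 181
181 = (11,5)_16 → 11² + 5² = 121 + 25 = 146
146 = (9,2)_16 → 9² + 2² = 81 + 4 = 85  — 85 already seen; the sequence cycles without reaching 1.

not base-16 happy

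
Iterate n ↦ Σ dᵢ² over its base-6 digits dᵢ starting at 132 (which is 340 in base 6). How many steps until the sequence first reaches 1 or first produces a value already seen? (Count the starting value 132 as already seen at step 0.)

9

132 = (3,4,0)_6 → 3² + 4² + 0² = 25
25 = (4,1)_6 → 4² + 1² = 17
17 = (2,5)_6 → 2² + 5² = 29
29 = (4,5)_6 → 4² + 5² = 41
41 = (1,0,5)_6 → 1² + 0² + 5² = 26
26 = (4,2)_6 → 4² + 2² = 20
20 = (3,2)_6 → 3² + 2² = 13
13 = (2,1)_6 → 2² + 1² = 5
5 = (5)_6 → 5² = 25  — 25 repeats.
That took 9 steps.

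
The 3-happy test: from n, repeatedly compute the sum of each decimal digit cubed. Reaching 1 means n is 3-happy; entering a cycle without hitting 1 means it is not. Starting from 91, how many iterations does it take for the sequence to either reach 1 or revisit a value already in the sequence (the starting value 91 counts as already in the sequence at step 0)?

3

91 → 730
730 → 370
370 → 370  — 370 repeats.
That took 3 steps.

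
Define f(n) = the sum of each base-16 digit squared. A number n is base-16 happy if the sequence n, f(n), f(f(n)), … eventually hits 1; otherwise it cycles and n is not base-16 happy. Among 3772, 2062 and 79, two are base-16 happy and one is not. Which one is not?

79

3772: 3772 → 461 → 314 → 110 → 232 → 260 → 17 → 2 → 4 → 16 → 1  — reaches 1 (base-16 happy)
2062: 2062 → 260 → 17 → 2 → 4 → 16 → 1  — reaches 1 (base-16 happy)
79: 79 → 241 → 226 → 200 → 208 → 169 → 181 → 146 → 85 → 50 → 13 → 169  — repeats 169 (not base-16 happy)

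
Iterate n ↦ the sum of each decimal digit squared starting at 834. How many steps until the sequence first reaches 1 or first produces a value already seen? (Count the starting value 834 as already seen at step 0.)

9

834 → 8² + 3² + 4² = 64 + 9 + 16 = 89
89 → 8² + 9² = 64 + 81 = 145
145 → 1² + 4² + 5² = 1 + 16 + 25 = 42
42 → 4² + 2² = 16 + 4 = 20
20 → 2² + 0² = 4 + 0 = 4
4 → 4² = 16
16 → 1² + 6² = 1 + 36 = 37
37 → 3² + 7² = 9 + 49 = 58
58 → 5² + 8² = 25 + 64 = 89  — 89 repeats.
That took 9 steps.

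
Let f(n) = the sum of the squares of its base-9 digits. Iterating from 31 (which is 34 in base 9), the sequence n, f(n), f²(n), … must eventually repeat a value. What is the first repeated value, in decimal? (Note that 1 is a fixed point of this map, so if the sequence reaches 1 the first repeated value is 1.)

31 = (3,4)_9 → 3² + 4² = 9 + 16 = 25
25 = (2,7)_9 → 2² + 7² = 4 + 49 = 53
53 = (5,8)_9 → 5² + 8² = 25 + 64 = 89
89 = (1,0,8)_9 → 1² + 0² + 8² = 1 + 0 + 64 = 65
65 = (7,2)_9 → 7² + 2² = 49 + 4 = 53  — 53 already appeared earlier.

53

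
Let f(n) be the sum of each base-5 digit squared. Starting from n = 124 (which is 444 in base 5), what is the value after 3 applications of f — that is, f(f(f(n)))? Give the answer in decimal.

2

124 = (4,4,4)_5 → 4² + 4² + 4² = 48
48 = (1,4,3)_5 → 1² + 4² + 3² = 26
26 = (1,0,1)_5 → 1² + 0² + 1² = 2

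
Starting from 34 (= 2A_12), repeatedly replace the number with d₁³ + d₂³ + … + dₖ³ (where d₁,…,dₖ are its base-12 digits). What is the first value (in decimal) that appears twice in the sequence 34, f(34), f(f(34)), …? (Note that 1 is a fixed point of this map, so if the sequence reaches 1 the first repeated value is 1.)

34 = (2,10)_12 → 2³ + 10³ = 8 + 1000 = 1008
1008 = (7,0,0)_12 → 7³ + 0³ + 0³ = 343 + 0 + 0 = 343
343 = (2,4,7)_12 → 2³ + 4³ + 7³ = 8 + 64 + 343 = 415
415 = (2,10,7)_12 → 2³ + 10³ + 7³ = 8 + 1000 + 343 = 1351
1351 = (9,4,7)_12 → 9³ + 4³ + 7³ = 729 + 64 + 343 = 1136
1136 = (7,10,8)_12 → 7³ + 10³ + 8³ = 343 + 1000 + 512 = 1855
1855 = (1,0,10,7)_12 → 1³ + 0³ + 10³ + 7³ = 1 + 0 + 1000 + 343 = 1344
1344 = (9,4,0)_12 → 9³ + 4³ + 0³ = 729 + 64 + 0 = 793
793 = (5,6,1)_12 → 5³ + 6³ + 1³ = 125 + 216 + 1 = 342
342 = (2,4,6)_12 → 2³ + 4³ + 6³ = 8 + 64 + 216 = 288
288 = (2,0,0)_12 → 2³ + 0³ + 0³ = 8 + 0 + 0 = 8
8 = (8)_12 → 8³ = 512
512 = (3,6,8)_12 → 3³ + 6³ + 8³ = 27 + 216 + 512 = 755
755 = (5,2,11)_12 → 5³ + 2³ + 11³ = 125 + 8 + 1331 = 1464
1464 = (10,2,0)_12 → 10³ + 2³ + 0³ = 1000 + 8 + 0 = 1008  — 1008 already appeared earlier.

1008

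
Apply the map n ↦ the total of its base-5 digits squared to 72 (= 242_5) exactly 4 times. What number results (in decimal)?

2

72 = (2,4,2)_5 → 24
24 = (4,4)_5 → 32
32 = (1,1,2)_5 → 6
6 = (1,1)_5 → 2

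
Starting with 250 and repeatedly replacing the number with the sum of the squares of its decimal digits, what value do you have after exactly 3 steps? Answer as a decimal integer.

89

250 → 2² + 5² + 0² = 29
29 → 2² + 9² = 85
85 → 8² + 5² = 89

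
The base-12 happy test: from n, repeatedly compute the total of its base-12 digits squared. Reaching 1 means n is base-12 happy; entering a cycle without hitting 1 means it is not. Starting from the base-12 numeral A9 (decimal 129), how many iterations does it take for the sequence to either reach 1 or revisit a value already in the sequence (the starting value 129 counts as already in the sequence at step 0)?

10

129 = (10,9)_12 → 10² + 9² = 181
181 = (1,3,1)_12 → 1² + 3² + 1² = 11
11 = (11)_12 → 11² = 121
121 = (10,1)_12 → 10² + 1² = 101
101 = (8,5)_12 → 8² + 5² = 89
89 = (7,5)_12 → 7² + 5² = 74
74 = (6,2)_12 → 6² + 2² = 40
40 = (3,4)_12 → 3² + 4² = 25
25 = (2,1)_12 → 2² + 1² = 5
5 = (5)_12 → 5² = 25  — 25 repeats.
That took 10 steps.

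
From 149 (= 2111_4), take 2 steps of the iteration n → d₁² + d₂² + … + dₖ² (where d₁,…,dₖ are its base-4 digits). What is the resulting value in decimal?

10

149 = (2,1,1,1)_4 → 2² + 1² + 1² + 1² = 7
7 = (1,3)_4 → 1² + 3² = 10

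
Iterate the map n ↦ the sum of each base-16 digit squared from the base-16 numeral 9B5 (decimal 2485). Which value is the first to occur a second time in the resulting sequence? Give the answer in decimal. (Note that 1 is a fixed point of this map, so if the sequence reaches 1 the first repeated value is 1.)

146

2485 = (9,11,5)_16 → 227
227 = (14,3)_16 → 205
205 = (12,13)_16 → 313
313 = (1,3,9)_16 → 91
91 = (5,11)_16 → 146
146 = (9,2)_16 → 85
85 = (5,5)_16 → 50
50 = (3,2)_16 → 13
13 = (13)_16 → 169
169 = (10,9)_16 → 181
181 = (11,5)_16 → 146  — 146 already appeared earlier.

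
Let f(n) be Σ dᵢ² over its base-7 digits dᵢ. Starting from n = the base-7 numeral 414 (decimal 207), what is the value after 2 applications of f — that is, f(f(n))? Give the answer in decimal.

41

207 = (4,1,4)_7 → 4² + 1² + 4² = 33
33 = (4,5)_7 → 4² + 5² = 41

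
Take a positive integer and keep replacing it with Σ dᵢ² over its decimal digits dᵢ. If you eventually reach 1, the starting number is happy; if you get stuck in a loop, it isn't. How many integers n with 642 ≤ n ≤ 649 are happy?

2

642: 642 → 56 → 61 → 37 → 58 → 89 → 145 → 42 → 20 → 4 → 16 → 37  — not happy
643: 643 → 61 → 37 → 58 → 89 → 145 → 42 → 20 → 4 → 16 → 37  — not happy
644: 644 → 68 → 100 → 1  — happy
645: 645 → 77 → 98 → 145 → 42 → 20 → 4 → 16 → 37 → 58 → 89 → 145  — not happy
646: 646 → 88 → 128 → 69 → 117 → 51 → 26 → 40 → 16 → 37 → 58 → 89 → 145 → 42 → 20 → 4 → 16  — not happy
647: 647 → 101 → 2 → 4 → 16 → 37 → 58 → 89 → 145 → 42 → 20 → 4  — not happy
648: 648 → 116 → 38 → 73 → 58 → 89 → 145 → 42 → 20 → 4 → 16 → 37 → 58  — not happy
649: 649 → 133 → 19 → 82 → 68 → 100 → 1  — happy
happy: 644, 649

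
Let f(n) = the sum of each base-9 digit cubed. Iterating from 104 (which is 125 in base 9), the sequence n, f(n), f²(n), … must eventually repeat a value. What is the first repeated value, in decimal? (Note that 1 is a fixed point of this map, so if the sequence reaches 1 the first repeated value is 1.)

134

104 = (1,2,5)_9 → 1³ + 2³ + 5³ = 1 + 8 + 125 = 134
134 = (1,5,8)_9 → 1³ + 5³ + 8³ = 1 + 125 + 512 = 638
638 = (7,7,8)_9 → 7³ + 7³ + 8³ = 343 + 343 + 512 = 1198
1198 = (1,5,7,1)_9 → 1³ + 5³ + 7³ + 1³ = 1 + 125 + 343 + 1 = 470
470 = (5,7,2)_9 → 5³ + 7³ + 2³ = 125 + 343 + 8 = 476
476 = (5,7,8)_9 → 5³ + 7³ + 8³ = 125 + 343 + 512 = 980
980 = (1,3,0,8)_9 → 1³ + 3³ + 0³ + 8³ = 1 + 27 + 0 + 512 = 540
540 = (6,6,0)_9 → 6³ + 6³ + 0³ = 216 + 216 + 0 = 432
432 = (5,3,0)_9 → 5³ + 3³ + 0³ = 125 + 27 + 0 = 152
152 = (1,7,8)_9 → 1³ + 7³ + 8³ = 1 + 343 + 512 = 856
856 = (1,1,5,1)_9 → 1³ + 1³ + 5³ + 1³ = 1 + 1 + 125 + 1 = 128
128 = (1,5,2)_9 → 1³ + 5³ + 2³ = 1 + 125 + 8 = 134  — 134 already appeared earlier.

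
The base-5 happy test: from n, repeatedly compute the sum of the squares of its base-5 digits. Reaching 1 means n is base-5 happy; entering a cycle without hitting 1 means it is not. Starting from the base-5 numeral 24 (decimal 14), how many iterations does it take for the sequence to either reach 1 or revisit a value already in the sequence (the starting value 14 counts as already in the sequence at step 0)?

5

14 = (2,4)_5 → 2² + 4² = 20
20 = (4,0)_5 → 4² + 0² = 16
16 = (3,1)_5 → 3² + 1² = 10
10 = (2,0)_5 → 2² + 0² = 4
4 = (4)_5 → 4² = 16  — 16 repeats.
That took 5 steps.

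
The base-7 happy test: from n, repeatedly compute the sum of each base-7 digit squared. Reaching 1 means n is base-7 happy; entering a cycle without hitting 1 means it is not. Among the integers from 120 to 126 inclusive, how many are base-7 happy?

120: 120 → 14 → 4 → 16 → 8 → 2 → 4  — not base-7 happy
121: 121 → 17 → 13 → 37 → 29 → 17  — not base-7 happy
122: 122 → 22 → 10 → 10  — not base-7 happy
123: 123 → 29 → 17 → 13 → 37 → 29  — not base-7 happy
124: 124 → 38 → 34 → 52 → 10 → 10  — not base-7 happy
125: 125 → 49 → 1  — base-7 happy
126: 126 → 20 → 40 → 50 → 2 → 4 → 16 → 8 → 2  — not base-7 happy
base-7 happy: 125

1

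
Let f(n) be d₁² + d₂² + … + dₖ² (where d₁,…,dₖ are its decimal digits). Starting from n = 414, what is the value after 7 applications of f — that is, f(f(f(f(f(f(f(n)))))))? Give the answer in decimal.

414 → 4² + 1² + 4² = 16 + 1 + 16 = 33
33 → 3² + 3² = 9 + 9 = 18
18 → 1² + 8² = 1 + 64 = 65
65 → 6² + 5² = 36 + 25 = 61
61 → 6² + 1² = 36 + 1 = 37
37 → 3² + 7² = 9 + 49 = 58
58 → 5² + 8² = 25 + 64 = 89

89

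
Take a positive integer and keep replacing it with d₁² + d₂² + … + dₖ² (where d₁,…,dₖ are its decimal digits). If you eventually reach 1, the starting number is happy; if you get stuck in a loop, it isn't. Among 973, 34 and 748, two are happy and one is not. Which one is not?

34

973: 973 → 139 → 91 → 82 → 68 → 100 → 1  — reaches 1 (happy)
34: 34 → 25 → 29 → 85 → 89 → 145 → 42 → 20 → 4 → 16 → 37 → 58 → 89  — repeats 89 (not happy)
748: 748 → 129 → 86 → 100 → 1  — reaches 1 (happy)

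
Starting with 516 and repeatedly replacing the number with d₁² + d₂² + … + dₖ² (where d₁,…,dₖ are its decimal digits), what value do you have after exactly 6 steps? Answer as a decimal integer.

516 → 5² + 1² + 6² = 62
62 → 6² + 2² = 40
40 → 4² + 0² = 16
16 → 1² + 6² = 37
37 → 3² + 7² = 58
58 → 5² + 8² = 89

89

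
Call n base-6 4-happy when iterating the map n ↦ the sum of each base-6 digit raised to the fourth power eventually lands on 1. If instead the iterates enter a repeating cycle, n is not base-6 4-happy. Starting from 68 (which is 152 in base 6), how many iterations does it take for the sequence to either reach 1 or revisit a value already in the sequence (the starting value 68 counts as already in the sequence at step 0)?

68 = (1,5,2)_6 → 1⁴ + 5⁴ + 2⁴ = 1 + 625 + 16 = 642
642 = (2,5,5,0)_6 → 2⁴ + 5⁴ + 5⁴ + 0⁴ = 16 + 625 + 625 + 0 = 1266
1266 = (5,5,1,0)_6 → 5⁴ + 5⁴ + 1⁴ + 0⁴ = 625 + 625 + 1 + 0 = 1251
1251 = (5,4,4,3)_6 → 5⁴ + 4⁴ + 4⁴ + 3⁴ = 625 + 256 + 256 + 81 = 1218
1218 = (5,3,5,0)_6 → 5⁴ + 3⁴ + 5⁴ + 0⁴ = 625 + 81 + 625 + 0 = 1331
1331 = (1,0,0,5,5)_6 → 1⁴ + 0⁴ + 0⁴ + 5⁴ + 5⁴ = 1 + 0 + 0 + 625 + 625 = 1251  — 1251 repeats.
That took 6 steps.

6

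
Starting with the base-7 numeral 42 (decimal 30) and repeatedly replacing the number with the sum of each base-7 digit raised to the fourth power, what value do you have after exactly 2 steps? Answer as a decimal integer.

30 = (4,2)_7 → 4⁴ + 2⁴ = 272
272 = (5,3,6)_7 → 5⁴ + 3⁴ + 6⁴ = 2002

2002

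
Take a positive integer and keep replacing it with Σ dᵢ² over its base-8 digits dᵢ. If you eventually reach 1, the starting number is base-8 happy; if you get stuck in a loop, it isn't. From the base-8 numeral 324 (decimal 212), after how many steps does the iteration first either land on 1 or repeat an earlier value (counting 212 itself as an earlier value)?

212 = (3,2,4)_8 → 3² + 2² + 4² = 9 + 4 + 16 = 29
29 = (3,5)_8 → 3² + 5² = 9 + 25 = 34
34 = (4,2)_8 → 4² + 2² = 16 + 4 = 20
20 = (2,4)_8 → 2² + 4² = 4 + 16 = 20  — 20 repeats.
That took 4 steps.

4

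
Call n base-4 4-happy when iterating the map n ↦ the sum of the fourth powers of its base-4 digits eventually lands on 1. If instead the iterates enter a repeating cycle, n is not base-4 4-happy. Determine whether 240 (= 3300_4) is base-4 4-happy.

not base-4 4-happy

240 = (3,3,0,0)_4 → 3⁴ + 3⁴ + 0⁴ + 0⁴ = 81 + 81 + 0 + 0 = 162
162 = (2,2,0,2)_4 → 2⁴ + 2⁴ + 0⁴ + 2⁴ = 16 + 16 + 0 + 16 = 48
48 = (3,0,0)_4 → 3⁴ + 0⁴ + 0⁴ = 81 + 0 + 0 = 81
81 = (1,1,0,1)_4 → 1⁴ + 1⁴ + 0⁴ + 1⁴ = 1 + 1 + 0 + 1 = 3
3 = (3)_4 → 3⁴ = 81  — 81 already seen; the sequence cycles without reaching 1.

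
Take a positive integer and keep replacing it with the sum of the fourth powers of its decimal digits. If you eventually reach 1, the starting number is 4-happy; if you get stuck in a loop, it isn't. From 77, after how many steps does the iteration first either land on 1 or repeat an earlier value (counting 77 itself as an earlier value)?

77 → 4802
4802 → 4368
4368 → 5729
5729 → 9603
9603 → 7938
7938 → 13139
13139 → 6725
6725 → 4338
4338 → 4514
4514 → 1138
1138 → 4179
4179 → 9219
9219 → 13139  — 13139 repeats.
That took 13 steps.

13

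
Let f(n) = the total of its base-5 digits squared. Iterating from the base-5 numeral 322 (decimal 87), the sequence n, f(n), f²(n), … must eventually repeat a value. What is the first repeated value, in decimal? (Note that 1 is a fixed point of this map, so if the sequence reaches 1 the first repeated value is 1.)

13

87 = (3,2,2)_5 → 3² + 2² + 2² = 17
17 = (3,2)_5 → 3² + 2² = 13
13 = (2,3)_5 → 2² + 3² = 13  — 13 already appeared earlier.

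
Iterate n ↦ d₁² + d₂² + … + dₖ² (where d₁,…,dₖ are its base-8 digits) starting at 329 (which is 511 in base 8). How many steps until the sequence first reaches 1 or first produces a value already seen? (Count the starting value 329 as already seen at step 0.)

4

329 = (5,1,1)_8 → 5² + 1² + 1² = 27
27 = (3,3)_8 → 3² + 3² = 18
18 = (2,2)_8 → 2² + 2² = 8
8 = (1,0)_8 → 1² + 0² = 1  — reached 1.
That took 4 steps.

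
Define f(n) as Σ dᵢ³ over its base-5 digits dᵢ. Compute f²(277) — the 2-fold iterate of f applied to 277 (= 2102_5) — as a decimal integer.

277 = (2,1,0,2)_5 → 2³ + 1³ + 0³ + 2³ = 8 + 1 + 0 + 8 = 17
17 = (3,2)_5 → 3³ + 2³ = 27 + 8 = 35

35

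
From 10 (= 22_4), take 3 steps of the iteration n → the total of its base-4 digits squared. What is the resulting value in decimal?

1

10 = (2,2)_4 → 8
8 = (2,0)_4 → 4
4 = (1,0)_4 → 1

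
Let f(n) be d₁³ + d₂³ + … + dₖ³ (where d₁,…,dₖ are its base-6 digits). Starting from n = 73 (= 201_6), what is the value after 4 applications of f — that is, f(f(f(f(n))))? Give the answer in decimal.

62

73 = (2,0,1)_6 → 9
9 = (1,3)_6 → 28
28 = (4,4)_6 → 128
128 = (3,3,2)_6 → 62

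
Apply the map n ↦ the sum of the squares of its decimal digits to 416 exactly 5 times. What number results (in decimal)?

416 → 53
53 → 34
34 → 25
25 → 29
29 → 85

85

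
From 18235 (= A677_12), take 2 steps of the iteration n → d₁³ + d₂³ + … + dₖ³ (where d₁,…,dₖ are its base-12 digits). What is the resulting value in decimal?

18235 = (10,6,7,7)_12 → 10³ + 6³ + 7³ + 7³ = 1902
1902 = (1,1,2,6)_12 → 1³ + 1³ + 2³ + 6³ = 226

226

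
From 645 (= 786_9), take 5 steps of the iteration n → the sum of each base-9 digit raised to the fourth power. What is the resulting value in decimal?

645 = (7,8,6)_9 → 7⁴ + 8⁴ + 6⁴ = 2401 + 4096 + 1296 = 7793
7793 = (1,1,6,1,8)_9 → 1⁴ + 1⁴ + 6⁴ + 1⁴ + 8⁴ = 1 + 1 + 1296 + 1 + 4096 = 5395
5395 = (7,3,5,4)_9 → 7⁴ + 3⁴ + 5⁴ + 4⁴ = 2401 + 81 + 625 + 256 = 3363
3363 = (4,5,4,6)_9 → 4⁴ + 5⁴ + 4⁴ + 6⁴ = 256 + 625 + 256 + 1296 = 2433
2433 = (3,3,0,3)_9 → 3⁴ + 3⁴ + 0⁴ + 3⁴ = 81 + 81 + 0 + 81 = 243

243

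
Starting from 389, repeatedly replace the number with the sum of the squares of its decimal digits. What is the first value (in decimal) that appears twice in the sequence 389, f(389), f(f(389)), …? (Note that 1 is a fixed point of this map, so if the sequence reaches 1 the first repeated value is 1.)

389 → 3² + 8² + 9² = 154
154 → 1² + 5² + 4² = 42
42 → 4² + 2² = 20
20 → 2² + 0² = 4
4 → 4² = 16
16 → 1² + 6² = 37
37 → 3² + 7² = 58
58 → 5² + 8² = 89
89 → 8² + 9² = 145
145 → 1² + 4² + 5² = 42  — 42 already appeared earlier.

42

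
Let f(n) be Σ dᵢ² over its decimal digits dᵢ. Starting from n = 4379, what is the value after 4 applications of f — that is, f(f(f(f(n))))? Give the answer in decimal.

4379 → 4² + 3² + 7² + 9² = 155
155 → 1² + 5² + 5² = 51
51 → 5² + 1² = 26
26 → 2² + 6² = 40

40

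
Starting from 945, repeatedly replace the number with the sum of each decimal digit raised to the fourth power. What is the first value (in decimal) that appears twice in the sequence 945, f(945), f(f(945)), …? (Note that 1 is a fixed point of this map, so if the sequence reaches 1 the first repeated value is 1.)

4179

945 → 7442
7442 → 2929
2929 → 13154
13154 → 964
964 → 8113
8113 → 4179
4179 → 9219
9219 → 13139
13139 → 6725
6725 → 4338
4338 → 4514
4514 → 1138
1138 → 4179  — 4179 already appeared earlier.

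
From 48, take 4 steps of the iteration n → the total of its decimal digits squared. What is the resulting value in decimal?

48 → 80
80 → 64
64 → 52
52 → 29

29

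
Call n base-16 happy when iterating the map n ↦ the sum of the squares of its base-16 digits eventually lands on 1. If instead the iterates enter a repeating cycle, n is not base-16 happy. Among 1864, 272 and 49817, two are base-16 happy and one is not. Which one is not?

49817

1864: 1864 → 129 → 65 → 17 → 2 → 4 → 16 → 1  — reaches 1 (base-16 happy)
272: 272 → 2 → 4 → 16 → 1  — reaches 1 (base-16 happy)
49817: 49817 → 310 → 46 → 200 → 208 → 169 → 181 → 146 → 85 → 50 → 13 → 169  — repeats 169 (not base-16 happy)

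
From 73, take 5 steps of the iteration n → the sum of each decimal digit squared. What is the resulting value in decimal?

20

73 → 7² + 3² = 49 + 9 = 58
58 → 5² + 8² = 25 + 64 = 89
89 → 8² + 9² = 64 + 81 = 145
145 → 1² + 4² + 5² = 1 + 16 + 25 = 42
42 → 4² + 2² = 16 + 4 = 20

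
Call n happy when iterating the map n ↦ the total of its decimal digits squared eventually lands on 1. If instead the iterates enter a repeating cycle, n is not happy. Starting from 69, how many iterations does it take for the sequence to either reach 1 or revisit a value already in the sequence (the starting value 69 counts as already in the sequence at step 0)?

13

69 → 117
117 → 51
51 → 26
26 → 40
40 → 16
16 → 37
37 → 58
58 → 89
89 → 145
145 → 42
42 → 20
20 → 4
4 → 16  — 16 repeats.
That took 13 steps.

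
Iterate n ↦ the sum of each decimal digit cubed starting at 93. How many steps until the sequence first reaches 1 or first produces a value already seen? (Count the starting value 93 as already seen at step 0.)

7

93 → 9³ + 3³ = 729 + 27 = 756
756 → 7³ + 5³ + 6³ = 343 + 125 + 216 = 684
684 → 6³ + 8³ + 4³ = 216 + 512 + 64 = 792
792 → 7³ + 9³ + 2³ = 343 + 729 + 8 = 1080
1080 → 1³ + 0³ + 8³ + 0³ = 1 + 0 + 512 + 0 = 513
513 → 5³ + 1³ + 3³ = 125 + 1 + 27 = 153
153 → 1³ + 5³ + 3³ = 1 + 125 + 27 = 153  — 153 repeats.
That took 7 steps.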